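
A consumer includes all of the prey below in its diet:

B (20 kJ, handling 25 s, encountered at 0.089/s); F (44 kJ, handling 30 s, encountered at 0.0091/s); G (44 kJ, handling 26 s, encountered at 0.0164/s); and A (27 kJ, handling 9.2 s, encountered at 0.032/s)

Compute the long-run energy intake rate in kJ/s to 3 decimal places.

R = Σλ_iE_i / (1 + Σλ_ih_i)
Numerator: 0.089×20 + 0.0091×44 + 0.0164×44 + 0.032×27 = 3.766
Denominator: 1 + 0.089×25 + 0.0091×30 + 0.0164×26 + 0.032×9.2 = 4.219
R = 3.766/4.219 = 0.8927 kJ/s

0.893 kJ/s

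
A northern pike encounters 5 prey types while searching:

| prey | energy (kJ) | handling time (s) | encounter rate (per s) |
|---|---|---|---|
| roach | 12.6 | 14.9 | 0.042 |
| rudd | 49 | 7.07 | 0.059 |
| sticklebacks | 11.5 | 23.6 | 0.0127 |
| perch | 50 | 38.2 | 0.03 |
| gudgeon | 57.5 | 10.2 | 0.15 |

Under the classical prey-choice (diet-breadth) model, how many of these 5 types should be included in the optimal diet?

2

Profitabilities (E/h, kJ/s): rudd 6.93, gudgeon 5.64, perch 1.31, roach 0.846, sticklebacks 0.487. Add prey in this order while the next type's profitability exceeds the intake rate on those already taken.
Rate on top 1: 2.04. gudgeon: 5.64 > 2.04 → include.
Rate on top 2: 3.908. perch: 1.31 < 3.908 → exclude; stop.
Optimal diet: rudd, gudgeon — 2 of 5 types.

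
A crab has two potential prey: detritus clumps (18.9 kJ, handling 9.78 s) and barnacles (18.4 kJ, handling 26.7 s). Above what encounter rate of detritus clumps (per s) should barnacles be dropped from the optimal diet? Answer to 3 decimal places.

Drop barnacles once their profitability E₂/h₂ falls below the rate achievable on detritus clumps alone: E₂/h₂ = λE₁/(1 + λh₁).
Solve for λ: λE₁h₂ = E₂(1 + λh₁) → λ(E₁h₂ − E₂h₁) = E₂ → λ = E₂/(E₁h₂ − E₂h₁).
λ = 18.4/(18.9×26.7 − 18.4×9.78) = 18.4/324.7 = 0.05667 per s.

0.057 per s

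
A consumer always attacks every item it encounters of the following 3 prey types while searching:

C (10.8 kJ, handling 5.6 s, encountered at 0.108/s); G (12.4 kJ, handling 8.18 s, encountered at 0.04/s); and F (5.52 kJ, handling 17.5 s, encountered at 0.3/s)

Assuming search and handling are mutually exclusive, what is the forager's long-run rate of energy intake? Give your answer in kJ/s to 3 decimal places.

R = Σλ_iE_i / (1 + Σλ_ih_i)
Numerator: 0.108×10.8 + 0.04×12.4 + 0.3×5.52 = 3.318
Denominator: 1 + 0.108×5.6 + 0.04×8.18 + 0.3×17.5 = 7.182
R = 3.318/7.182 = 0.462 kJ/s

0.462 kJ/s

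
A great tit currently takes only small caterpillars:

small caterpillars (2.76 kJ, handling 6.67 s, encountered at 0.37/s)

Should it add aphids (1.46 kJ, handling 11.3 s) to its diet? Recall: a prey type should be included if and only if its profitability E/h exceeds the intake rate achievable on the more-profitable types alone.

No

On small caterpillars alone, R = ΣλE/(1+Σλh) = 1.021/3.468 = 0.2945 kJ/s.
Profitability of aphids: 1.46/11.3 = 0.1292 kJ/s.
0.1292 < 0.2945, so adding aphids would lower the average — exclude it.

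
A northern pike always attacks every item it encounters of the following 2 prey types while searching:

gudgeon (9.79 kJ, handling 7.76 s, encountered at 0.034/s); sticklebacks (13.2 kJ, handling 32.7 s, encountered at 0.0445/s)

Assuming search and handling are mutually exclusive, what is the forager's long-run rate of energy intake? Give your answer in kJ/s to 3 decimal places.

R = Σλ_iE_i / (1 + Σλ_ih_i)
Numerator: 0.034×9.79 + 0.0445×13.2 = 0.9203
Denominator: 1 + 0.034×7.76 + 0.0445×32.7 = 2.719
R = 0.9203/2.719 = 0.3385 kJ/s

0.338 kJ/s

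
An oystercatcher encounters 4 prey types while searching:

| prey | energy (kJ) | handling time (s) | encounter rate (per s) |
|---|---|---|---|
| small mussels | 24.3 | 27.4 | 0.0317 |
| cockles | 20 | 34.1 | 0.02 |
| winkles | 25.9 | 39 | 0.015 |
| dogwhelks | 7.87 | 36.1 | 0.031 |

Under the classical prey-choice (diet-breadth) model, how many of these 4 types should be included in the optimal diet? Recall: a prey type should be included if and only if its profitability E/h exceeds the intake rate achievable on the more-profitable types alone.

3

Profitabilities (E/h, kJ/s): small mussels 0.887, winkles 0.664, cockles 0.587, dogwhelks 0.218. Add prey in this order while the next type's profitability exceeds the intake rate on those already taken.
Rate on top 1: 0.4122. winkles: 0.664 > 0.4122 → include.
Rate on top 2: 0.4723. cockles: 0.587 > 0.4723 → include.
Rate on top 3: 0.4971. dogwhelks: 0.218 < 0.4971 → exclude; stop.
Optimal diet: small mussels, winkles, cockles — 3 of 4 types.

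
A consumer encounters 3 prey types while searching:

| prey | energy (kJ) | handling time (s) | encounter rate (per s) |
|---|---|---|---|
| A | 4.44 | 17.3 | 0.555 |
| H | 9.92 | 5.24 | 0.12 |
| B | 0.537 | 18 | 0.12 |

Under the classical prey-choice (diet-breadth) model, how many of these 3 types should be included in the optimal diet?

1

Rank by E/h (kJ/s): H 1.89, A 0.257, B 0.0298. Include each in turn until the next type's E/h falls below the running intake rate.
Rate on top 1: 0.7308. A: 0.257 < 0.7308 → exclude; stop.
Optimal diet: H — 1 of 3 types.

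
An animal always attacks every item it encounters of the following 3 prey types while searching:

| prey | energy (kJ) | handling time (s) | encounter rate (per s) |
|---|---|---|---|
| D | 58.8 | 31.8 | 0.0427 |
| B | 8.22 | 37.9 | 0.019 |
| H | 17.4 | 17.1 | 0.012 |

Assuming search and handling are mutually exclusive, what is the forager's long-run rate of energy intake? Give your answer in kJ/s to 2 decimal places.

0.88 kJ/s

R = Σλ_iE_i / (1 + Σλ_ih_i)
Numerator: 0.0427×58.8 + 0.019×8.22 + 0.012×17.4 = 2.876
Denominator: 1 + 0.0427×31.8 + 0.019×37.9 + 0.012×17.1 = 3.283
R = 2.876/3.283 = 0.8759 kJ/s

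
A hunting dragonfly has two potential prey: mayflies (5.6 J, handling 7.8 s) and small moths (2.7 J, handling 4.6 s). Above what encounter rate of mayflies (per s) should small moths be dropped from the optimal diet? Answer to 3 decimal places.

0.574 per s

Drop small moths once their profitability E₂/h₂ falls below the rate achievable on mayflies alone: E₂/h₂ = λE₁/(1 + λh₁).
Solve for λ: λE₁h₂ = E₂(1 + λh₁) → λ(E₁h₂ − E₂h₁) = E₂ → λ = E₂/(E₁h₂ − E₂h₁).
λ = 2.7/(5.6×4.6 − 2.7×7.8) = 2.7/4.7 = 0.5745 per s.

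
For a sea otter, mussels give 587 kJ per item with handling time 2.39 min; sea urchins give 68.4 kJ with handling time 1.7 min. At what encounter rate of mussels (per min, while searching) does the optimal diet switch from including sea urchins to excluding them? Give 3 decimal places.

At the threshold, the rate on mussels alone equals the profitability of sea urchins: λ·587/(1 + λ·2.39) = 68.4/1.7 = 40.24.
Rearranging, λ(587 − 40.24×2.39) = 40.24, so λ = 40.24/490.8 = 0.08197 per min.

0.082 per min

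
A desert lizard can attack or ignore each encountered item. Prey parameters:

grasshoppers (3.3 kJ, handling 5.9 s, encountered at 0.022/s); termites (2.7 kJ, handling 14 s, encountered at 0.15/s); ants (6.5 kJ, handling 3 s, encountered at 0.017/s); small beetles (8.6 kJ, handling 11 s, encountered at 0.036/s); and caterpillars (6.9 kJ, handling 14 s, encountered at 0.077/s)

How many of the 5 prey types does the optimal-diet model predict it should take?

Profitabilities (E/h, kJ/s): ants 2.17, small beetles 0.782, grasshoppers 0.559, caterpillars 0.493, termites 0.193. Add prey in this order while the next type's profitability exceeds the intake rate on those already taken.
Rate on top 1: 0.1051. small beetles: 0.782 > 0.1051 → include.
Rate on top 2: 0.2903. grasshoppers: 0.559 > 0.2903 → include.
Rate on top 3: 0.3125. caterpillars: 0.493 > 0.3125 → include.
Rate on top 4: 0.3857. termites: 0.193 < 0.3857 → exclude; stop.
Optimal diet: ants, small beetles, grasshoppers, caterpillars — 4 of 5 types.

4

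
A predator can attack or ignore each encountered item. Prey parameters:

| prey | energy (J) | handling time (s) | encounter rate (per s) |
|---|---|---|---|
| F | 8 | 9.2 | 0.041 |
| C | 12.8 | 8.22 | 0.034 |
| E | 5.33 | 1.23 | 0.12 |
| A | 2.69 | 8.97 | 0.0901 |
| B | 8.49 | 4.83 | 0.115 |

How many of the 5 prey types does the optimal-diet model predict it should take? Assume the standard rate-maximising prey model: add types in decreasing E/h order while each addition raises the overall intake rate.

3

Profitabilities (E/h, J/s): E 4.33, B 1.76, C 1.56, F 0.87, A 0.3. Add prey in this order while the next type's profitability exceeds the intake rate on those already taken.
Rate on top 1: 0.5573. B: 1.76 > 0.5573 → include.
Rate on top 2: 0.9489. C: 1.56 > 0.9489 → include.
Rate on top 3: 1.035. F: 0.87 < 1.035 → exclude; stop.
Optimal diet: E, B, C — 3 of 5 types.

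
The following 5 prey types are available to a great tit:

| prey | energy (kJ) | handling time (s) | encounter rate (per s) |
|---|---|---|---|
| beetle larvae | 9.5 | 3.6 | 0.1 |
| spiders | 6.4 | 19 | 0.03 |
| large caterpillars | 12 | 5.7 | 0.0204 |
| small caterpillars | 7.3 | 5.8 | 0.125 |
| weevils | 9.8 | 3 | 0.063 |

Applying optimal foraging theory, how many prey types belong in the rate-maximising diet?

4

E/h in descending order: weevils 3.27, beetle larvae 2.64, large caterpillars 2.11, small caterpillars 1.26, spiders 0.337 kJ/s. The optimal diet is the largest prefix of this list for which every included type satisfies E_i/h_i > R on the types above it.
Rate on top 1: 0.5193. beetle larvae: 2.64 > 0.5193 → include.
Rate on top 2: 1.012. large caterpillars: 2.11 > 1.012 → include.
Rate on top 3: 1.088. small caterpillars: 1.26 > 1.088 → include.
Rate on top 4: 1.14. spiders: 0.337 < 1.14 → exclude; stop.
Optimal diet: weevils, beetle larvae, large caterpillars, small caterpillars — 4 of 5 types.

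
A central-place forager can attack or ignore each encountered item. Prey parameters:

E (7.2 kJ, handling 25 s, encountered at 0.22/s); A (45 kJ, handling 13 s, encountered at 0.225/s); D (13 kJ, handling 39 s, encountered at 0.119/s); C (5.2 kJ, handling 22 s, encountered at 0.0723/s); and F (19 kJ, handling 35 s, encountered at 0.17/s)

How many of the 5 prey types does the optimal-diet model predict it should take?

1

E/h in descending order: A 3.46, F 0.543, D 0.333, E 0.288, C 0.236 kJ/s. The optimal diet is the largest prefix of this list for which every included type satisfies E_i/h_i > R on the types above it.
Rate on top 1: 2.58. F: 0.543 < 2.58 → exclude; stop.
Optimal diet: A — 1 of 5 types.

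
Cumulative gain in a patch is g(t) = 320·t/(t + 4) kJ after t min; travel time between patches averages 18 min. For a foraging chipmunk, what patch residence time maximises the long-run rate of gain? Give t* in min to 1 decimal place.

8.5 min

Optimal t* satisfies g'(t*) = g(t*)/(T + t*).
g'(t) = 320·4/(t + 4)². Setting 320·4/(t+4)² = 320t/[(t+4)(18+t)] gives 4(18+t) = t(t+4), so t² = 4×18 = 72.
t* = √72 = 8.485 min.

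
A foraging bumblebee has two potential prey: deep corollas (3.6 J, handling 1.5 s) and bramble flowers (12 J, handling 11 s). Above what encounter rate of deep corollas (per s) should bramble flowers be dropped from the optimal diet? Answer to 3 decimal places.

The zero-one rule: include bramble flowers iff E₂/h₂ > λE₁/(1+λh₁). Equality gives the switch point.
λE₁h₂ = E₂ + λE₂h₁ ⇒ λ = E₂/(E₁h₂ − E₂h₁) = 12/(39.6 − 18) = 0.5556 per s.

0.556 per s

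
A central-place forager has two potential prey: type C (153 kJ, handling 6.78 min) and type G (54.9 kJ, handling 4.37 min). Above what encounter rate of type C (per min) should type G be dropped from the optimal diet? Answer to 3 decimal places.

0.185 per min

At the threshold, the rate on type C alone equals the profitability of type G: λ·153/(1 + λ·6.78) = 54.9/4.37 = 12.56.
Rearranging, λ(153 − 12.56×6.78) = 12.56, so λ = 12.56/67.82 = 0.1852 per min.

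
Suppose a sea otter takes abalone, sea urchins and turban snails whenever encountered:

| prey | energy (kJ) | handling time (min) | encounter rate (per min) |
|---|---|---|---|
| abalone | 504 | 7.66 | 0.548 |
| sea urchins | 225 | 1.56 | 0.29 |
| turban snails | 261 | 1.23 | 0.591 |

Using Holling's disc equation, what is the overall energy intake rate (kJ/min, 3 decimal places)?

Energy encountered per unit search time: 0.548×504 + 0.29×225 + 0.591×261 = 495.7 kJ/min.
Handling time per unit search time: 0.548×7.66 + 0.29×1.56 + 0.591×1.23 = 5.377.
Rate = 495.7/(1 + 5.377) = 77.73 kJ/min.

77.731 kJ/min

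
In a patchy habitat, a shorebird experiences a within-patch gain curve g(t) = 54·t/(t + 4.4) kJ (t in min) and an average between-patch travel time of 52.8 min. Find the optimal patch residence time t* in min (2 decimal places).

Maximise g(t)/(T+t): set derivative to zero → g'(t)(T+t) = g(t).
g'(t) = 54·4.4/(t + 4.4)². Setting 54·4.4/(t+4.4)² = 54t/[(t+4.4)(52.8+t)] gives 4.4(52.8+t) = t(t+4.4), so t² = 4.4×52.8 = 232.3.
t* = √232.3 = 15.24 min.

15.24 min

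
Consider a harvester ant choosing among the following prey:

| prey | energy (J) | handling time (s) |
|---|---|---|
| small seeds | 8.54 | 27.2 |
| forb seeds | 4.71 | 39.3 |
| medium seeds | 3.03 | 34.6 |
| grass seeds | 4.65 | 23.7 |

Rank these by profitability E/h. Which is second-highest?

grass seeds

Profitability E/h (J/s): small seeds = 8.54/27.2 = 0.314, forb seeds = 4.71/39.3 = 0.12, medium seeds = 3.03/34.6 = 0.0876, grass seeds = 4.65/23.7 = 0.196.
Ranked: small seeds > grass seeds > forb seeds > medium seeds.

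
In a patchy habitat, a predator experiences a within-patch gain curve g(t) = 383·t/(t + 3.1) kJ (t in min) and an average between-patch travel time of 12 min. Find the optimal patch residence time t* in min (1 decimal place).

6.1 min

Maximise g(t)/(T+t): set derivative to zero → g'(t)(T+t) = g(t).
g'(t) = 383·3.1/(t + 3.1)². Setting 383·3.1/(t+3.1)² = 383t/[(t+3.1)(12+t)] gives 3.1(12+t) = t(t+3.1), so t² = 3.1×12 = 37.2.
t* = √37.2 = 6.099 min.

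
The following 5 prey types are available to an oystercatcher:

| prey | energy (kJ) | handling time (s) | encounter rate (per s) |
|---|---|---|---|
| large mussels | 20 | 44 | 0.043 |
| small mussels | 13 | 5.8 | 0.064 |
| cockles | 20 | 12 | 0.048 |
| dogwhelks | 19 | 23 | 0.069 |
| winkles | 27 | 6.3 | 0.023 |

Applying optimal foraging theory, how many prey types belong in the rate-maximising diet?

Profitabilities (E/h, kJ/s): winkles 4.29, small mussels 2.24, cockles 1.67, dogwhelks 0.826, large mussels 0.455. Add prey in this order while the next type's profitability exceeds the intake rate on those already taken.
Rate on top 1: 0.5424. small mussels: 2.24 > 0.5424 → include.
Rate on top 2: 0.9584. cockles: 1.67 > 0.9584 → include.
Rate on top 3: 1.153. dogwhelks: 0.826 < 1.153 → exclude; stop.
Optimal diet: winkles, small mussels, cockles — 3 of 5 types.

3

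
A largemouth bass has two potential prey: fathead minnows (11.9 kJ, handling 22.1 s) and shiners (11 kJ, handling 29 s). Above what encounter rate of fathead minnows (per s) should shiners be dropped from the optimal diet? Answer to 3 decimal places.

0.108 per s

Drop shiners once their profitability E₂/h₂ falls below the rate achievable on fathead minnows alone: E₂/h₂ = λE₁/(1 + λh₁).
Solve for λ: λE₁h₂ = E₂(1 + λh₁) → λ(E₁h₂ − E₂h₁) = E₂ → λ = E₂/(E₁h₂ − E₂h₁).
λ = 11/(11.9×29 − 11×22.1) = 11/102 = 0.1078 per s.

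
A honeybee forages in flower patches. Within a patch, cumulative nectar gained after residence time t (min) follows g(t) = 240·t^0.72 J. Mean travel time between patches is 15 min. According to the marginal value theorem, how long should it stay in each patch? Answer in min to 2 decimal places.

By the marginal value theorem, leave when the instantaneous gain rate g'(t) equals the habitat-wide average g(t)/(T + t).
g'(t) = 0.72·240·t^-0.28. Setting 0.72·240·t^-0.28 = 240·t^0.72/(15+t) gives 0.72(15+t) = t, so 0.28·t = 0.72×15.
t* = 0.72×15/0.28 = 38.57 min.

38.57 min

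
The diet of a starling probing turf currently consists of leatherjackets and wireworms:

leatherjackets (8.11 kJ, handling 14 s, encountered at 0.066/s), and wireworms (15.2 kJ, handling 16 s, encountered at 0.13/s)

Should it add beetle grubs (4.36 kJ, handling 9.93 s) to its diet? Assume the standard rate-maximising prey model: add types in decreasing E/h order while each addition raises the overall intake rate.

No

Intake rate on the current diet: R = (0.066×8.11 + 0.13×15.2) / (1 + 0.066×14 + 0.13×16) = 2.511/4.004 = 0.6272 kJ/s.
beetle grubs: E/h = 4.36/9.93 = 0.4391 kJ/s.
0.4391 < 0.6272, so adding beetle grubs would lower the average — exclude it.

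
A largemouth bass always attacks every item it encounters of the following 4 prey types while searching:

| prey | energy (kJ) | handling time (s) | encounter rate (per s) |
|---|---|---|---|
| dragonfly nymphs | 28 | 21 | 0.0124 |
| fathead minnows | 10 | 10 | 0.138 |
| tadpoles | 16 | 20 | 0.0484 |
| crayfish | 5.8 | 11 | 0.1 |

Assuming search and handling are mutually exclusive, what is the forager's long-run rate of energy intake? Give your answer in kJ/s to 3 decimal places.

R = Σλ_iE_i / (1 + Σλ_ih_i)
Numerator: 0.0124×28 + 0.138×10 + 0.0484×16 + 0.1×5.8 = 3.082
Denominator: 1 + 0.0124×21 + 0.138×10 + 0.0484×20 + 0.1×11 = 4.708
R = 3.082/4.708 = 0.6545 kJ/s

0.654 kJ/s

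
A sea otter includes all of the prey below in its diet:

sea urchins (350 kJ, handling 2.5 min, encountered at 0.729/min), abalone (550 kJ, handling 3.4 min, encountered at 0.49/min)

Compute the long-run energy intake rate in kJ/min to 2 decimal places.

R = Σλ_iE_i / (1 + Σλ_ih_i)
Numerator: 0.729×350 + 0.49×550 = 524.6
Denominator: 1 + 0.729×2.5 + 0.49×3.4 = 4.489
R = 524.6/4.489 = 116.9 kJ/min

116.89 kJ/min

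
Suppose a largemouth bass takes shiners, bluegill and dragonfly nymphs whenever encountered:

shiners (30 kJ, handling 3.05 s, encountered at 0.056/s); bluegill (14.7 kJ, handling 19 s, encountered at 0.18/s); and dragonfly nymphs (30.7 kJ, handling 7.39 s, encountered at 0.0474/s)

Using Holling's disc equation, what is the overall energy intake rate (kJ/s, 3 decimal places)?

1.170 kJ/s

R = Σλ_iE_i / (1 + Σλ_ih_i)
Numerator: 0.056×30 + 0.18×14.7 + 0.0474×30.7 = 5.781
Denominator: 1 + 0.056×3.05 + 0.18×19 + 0.0474×7.39 = 4.941
R = 5.781/4.941 = 1.17 kJ/s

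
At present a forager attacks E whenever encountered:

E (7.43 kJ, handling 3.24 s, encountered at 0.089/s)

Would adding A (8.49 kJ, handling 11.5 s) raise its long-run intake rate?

Yes

Current rate: (0.089×7.43)/(1 + 0.089×3.24) = 0.5133 kJ/s.
A: E/h = 8.49/11.5 = 0.7383 kJ/s.
Since 0.7383 > R, including A increases the long-run rate.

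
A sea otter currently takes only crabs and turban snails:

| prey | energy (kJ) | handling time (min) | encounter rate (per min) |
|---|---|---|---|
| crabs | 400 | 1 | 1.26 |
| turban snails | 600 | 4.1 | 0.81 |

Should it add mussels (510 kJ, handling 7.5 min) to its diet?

Intake rate on the current diet: R = (1.26×400 + 0.81×600) / (1 + 1.26×1 + 0.81×4.1) = 990/5.581 = 177.4 kJ/min.
mussels: E/h = 510/7.5 = 68 kJ/min.
68 < 177.4, so adding mussels would lower the average — exclude it.

No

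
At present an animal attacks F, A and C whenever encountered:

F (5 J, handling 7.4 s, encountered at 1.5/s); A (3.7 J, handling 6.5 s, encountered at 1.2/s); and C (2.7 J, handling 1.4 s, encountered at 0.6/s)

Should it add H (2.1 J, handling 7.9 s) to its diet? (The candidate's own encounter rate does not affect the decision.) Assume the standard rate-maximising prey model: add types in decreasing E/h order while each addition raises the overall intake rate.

No

On F, A and C alone, R = ΣλE/(1+Σλh) = 13.56/20.74 = 0.6538 J/s.
H: E/h = 2.1/7.9 = 0.2658 J/s.
Since 0.2658 < R, time spent handling H is better spent searching.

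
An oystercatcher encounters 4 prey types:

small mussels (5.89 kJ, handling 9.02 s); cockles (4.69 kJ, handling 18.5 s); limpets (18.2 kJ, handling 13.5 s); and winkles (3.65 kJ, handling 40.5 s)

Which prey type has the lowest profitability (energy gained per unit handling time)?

In descending order of E/h:
limpets: 18.2/13.5 = 1.35 kJ/s
small mussels: 5.89/9.02 = 0.653 kJ/s
cockles: 4.69/18.5 = 0.254 kJ/s
winkles: 3.65/40.5 = 0.0901 kJ/s

winkles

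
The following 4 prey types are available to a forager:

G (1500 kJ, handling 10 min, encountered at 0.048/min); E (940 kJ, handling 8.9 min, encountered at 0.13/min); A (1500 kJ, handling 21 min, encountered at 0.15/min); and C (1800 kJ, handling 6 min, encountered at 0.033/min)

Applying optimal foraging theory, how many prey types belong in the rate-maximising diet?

3

Profitabilities (E/h, kJ/min): C 300, G 150, E 106, A 71.4. Add prey in this order while the next type's profitability exceeds the intake rate on those already taken.
Rate on top 1: 49.58. G: 150 > 49.58 → include.
Rate on top 2: 78.31. E: 106 > 78.31 → include.
Rate on top 3: 89.45. A: 71.4 < 89.45 → exclude; stop.
Optimal diet: C, G, E — 3 of 4 types.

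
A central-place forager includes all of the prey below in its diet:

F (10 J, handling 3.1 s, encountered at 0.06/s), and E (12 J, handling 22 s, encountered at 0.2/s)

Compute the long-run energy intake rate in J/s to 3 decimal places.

Energy encountered per unit search time: 0.06×10 + 0.2×12 = 3 J/s.
Handling time per unit search time: 0.06×3.1 + 0.2×22 = 4.586.
Rate = 3/(1 + 4.586) = 0.5371 J/s.

0.537 J/s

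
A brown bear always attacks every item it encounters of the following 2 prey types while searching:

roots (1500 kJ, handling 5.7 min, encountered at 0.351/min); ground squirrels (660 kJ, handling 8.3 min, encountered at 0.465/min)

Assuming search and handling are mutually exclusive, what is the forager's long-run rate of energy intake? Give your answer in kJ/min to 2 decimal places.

121.48 kJ/min

R = (0.351×1500 + 0.465×660) / (1 + 0.351×5.7 + 0.465×8.3) = 833.4/6.86 = 121.5 kJ/min.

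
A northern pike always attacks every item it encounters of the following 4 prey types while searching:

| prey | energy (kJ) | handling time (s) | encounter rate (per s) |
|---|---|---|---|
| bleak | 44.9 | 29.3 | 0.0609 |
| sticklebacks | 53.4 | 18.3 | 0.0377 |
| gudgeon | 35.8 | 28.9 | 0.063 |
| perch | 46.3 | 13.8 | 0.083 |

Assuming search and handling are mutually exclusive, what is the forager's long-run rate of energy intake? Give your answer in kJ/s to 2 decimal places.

Energy encountered per unit search time: 0.0609×44.9 + 0.0377×53.4 + 0.063×35.8 + 0.083×46.3 = 10.85 kJ/s.
Handling time per unit search time: 0.0609×29.3 + 0.0377×18.3 + 0.063×28.9 + 0.083×13.8 = 5.44.
Rate = 10.85/(1 + 5.44) = 1.684 kJ/s.

1.68 kJ/s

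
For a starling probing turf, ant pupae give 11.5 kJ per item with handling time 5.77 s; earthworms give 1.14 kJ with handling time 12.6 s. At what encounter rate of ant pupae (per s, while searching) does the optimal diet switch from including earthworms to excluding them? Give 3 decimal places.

0.008 per s

The zero-one rule: include earthworms iff E₂/h₂ > λE₁/(1+λh₁). Equality gives the switch point.
λE₁h₂ = E₂ + λE₂h₁ ⇒ λ = E₂/(E₁h₂ − E₂h₁) = 1.14/(144.9 − 6.578) = 0.008242 per s.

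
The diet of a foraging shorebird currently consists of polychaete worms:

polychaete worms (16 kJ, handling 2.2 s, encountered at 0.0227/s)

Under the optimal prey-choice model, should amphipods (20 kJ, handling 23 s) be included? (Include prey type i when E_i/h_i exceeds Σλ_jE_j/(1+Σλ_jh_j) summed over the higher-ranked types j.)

Current rate: (0.0227×16)/(1 + 0.0227×2.2) = 0.3459 kJ/s.
Profitability of amphipods: 20/23 = 0.8696 kJ/s.
Since 0.8696 > R, including amphipods increases the long-run rate.

Yes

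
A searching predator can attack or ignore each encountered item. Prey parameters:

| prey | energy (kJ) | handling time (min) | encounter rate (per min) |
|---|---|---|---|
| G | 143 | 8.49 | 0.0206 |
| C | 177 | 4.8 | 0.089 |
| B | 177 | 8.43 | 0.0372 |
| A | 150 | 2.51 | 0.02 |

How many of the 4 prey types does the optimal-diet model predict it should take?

4

Profitabilities (E/h, kJ/min): A 59.8, C 36.9, B 21, G 16.8. Add prey in this order while the next type's profitability exceeds the intake rate on those already taken.
Rate on top 1: 2.857. C: 36.9 > 2.857 → include.
Rate on top 2: 12.69. B: 21 > 12.69 → include.
Rate on top 3: 14.15. G: 16.8 > 14.15 → include.
Optimal diet: A, C, B, G — 4 of 4 types.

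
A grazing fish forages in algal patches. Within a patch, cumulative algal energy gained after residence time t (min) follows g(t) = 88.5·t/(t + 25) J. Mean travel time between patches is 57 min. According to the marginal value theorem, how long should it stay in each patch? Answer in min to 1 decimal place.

Maximise g(t)/(T+t): set derivative to zero → g'(t)(T+t) = g(t).
g'(t) = 88.5·25/(t + 25)². Setting 88.5·25/(t+25)² = 88.5t/[(t+25)(57+t)] gives 25(57+t) = t(t+25), so t² = 25×57 = 1425.
t* = √1425 = 37.75 min.

37.7 min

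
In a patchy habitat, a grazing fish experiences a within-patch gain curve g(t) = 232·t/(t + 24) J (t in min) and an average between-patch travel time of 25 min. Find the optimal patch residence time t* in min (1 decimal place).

24.5 min

Maximise g(t)/(T+t): set derivative to zero → g'(t)(T+t) = g(t).
g'(t) = 232·24/(t + 24)². Setting 232·24/(t+24)² = 232t/[(t+24)(25+t)] gives 24(25+t) = t(t+24), so t² = 24×25 = 600.
t* = √600 = 24.49 min.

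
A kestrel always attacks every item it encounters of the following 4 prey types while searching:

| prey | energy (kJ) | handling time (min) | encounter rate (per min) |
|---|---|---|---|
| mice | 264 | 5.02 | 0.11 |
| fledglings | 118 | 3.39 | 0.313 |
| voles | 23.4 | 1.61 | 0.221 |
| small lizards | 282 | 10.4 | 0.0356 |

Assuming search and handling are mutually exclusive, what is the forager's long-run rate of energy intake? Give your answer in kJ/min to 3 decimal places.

24.312 kJ/min

R = (0.11×264 + 0.313×118 + 0.221×23.4 + 0.0356×282) / (1 + 0.11×5.02 + 0.313×3.39 + 0.221×1.61 + 0.0356×10.4) = 81.18/3.339 = 24.31 kJ/min.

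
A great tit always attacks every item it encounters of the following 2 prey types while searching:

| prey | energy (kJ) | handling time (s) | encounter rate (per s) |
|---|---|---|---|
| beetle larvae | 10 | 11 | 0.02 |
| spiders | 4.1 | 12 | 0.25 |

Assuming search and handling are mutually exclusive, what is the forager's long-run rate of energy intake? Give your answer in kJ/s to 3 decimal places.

Energy encountered per unit search time: 0.02×10 + 0.25×4.1 = 1.225 kJ/s.
Handling time per unit search time: 0.02×11 + 0.25×12 = 3.22.
Rate = 1.225/(1 + 3.22) = 0.2903 kJ/s.

0.290 kJ/s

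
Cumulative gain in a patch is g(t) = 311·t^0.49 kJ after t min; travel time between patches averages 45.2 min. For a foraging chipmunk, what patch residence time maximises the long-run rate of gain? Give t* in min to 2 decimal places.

By the marginal value theorem, leave when the instantaneous gain rate g'(t) equals the habitat-wide average g(t)/(T + t).
g'(t) = 0.49·311·t^-0.51. Setting 0.49·311·t^-0.51 = 311·t^0.49/(45.2+t) gives 0.49(45.2+t) = t, so 0.51·t = 0.49×45.2.
t* = 0.49×45.2/0.51 = 43.43 min.

43.43 min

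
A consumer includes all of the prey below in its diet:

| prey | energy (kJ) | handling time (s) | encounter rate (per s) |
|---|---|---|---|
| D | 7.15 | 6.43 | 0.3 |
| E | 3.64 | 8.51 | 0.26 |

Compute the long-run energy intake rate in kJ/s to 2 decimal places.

Energy encountered per unit search time: 0.3×7.15 + 0.26×3.64 = 3.091 kJ/s.
Handling time per unit search time: 0.3×6.43 + 0.26×8.51 = 4.142.
Rate = 3.091/(1 + 4.142) = 0.6013 kJ/s.

0.60 kJ/s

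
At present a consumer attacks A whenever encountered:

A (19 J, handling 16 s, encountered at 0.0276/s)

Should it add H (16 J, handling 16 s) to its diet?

Intake rate on the current diet: R = (0.0276×19) / (1 + 0.0276×16) = 0.5244/1.442 = 0.3638 J/s.
Profitability of H: 16/16 = 1 J/s.
1 > 0.3638, so adding H raises the average — include it.

Yes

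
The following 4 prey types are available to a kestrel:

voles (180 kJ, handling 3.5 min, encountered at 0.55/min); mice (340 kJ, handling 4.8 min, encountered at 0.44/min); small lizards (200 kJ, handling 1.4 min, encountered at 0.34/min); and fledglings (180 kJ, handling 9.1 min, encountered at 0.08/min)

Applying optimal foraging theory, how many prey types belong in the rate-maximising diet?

2

Rank by E/h (kJ/min): small lizards 143, mice 70.8, voles 51.4, fledglings 19.8. Include each in turn until the next type's E/h falls below the running intake rate.
Rate on top 1: 46.07. mice: 70.8 > 46.07 → include.
Rate on top 2: 60.65. voles: 51.4 < 60.65 → exclude; stop.
Optimal diet: small lizards, mice — 2 of 4 types.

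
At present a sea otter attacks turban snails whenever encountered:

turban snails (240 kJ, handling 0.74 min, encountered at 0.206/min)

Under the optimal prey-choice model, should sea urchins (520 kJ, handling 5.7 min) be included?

Yes

Current rate: (0.206×240)/(1 + 0.206×0.74) = 42.9 kJ/min.
Profitability of sea urchins: 520/5.7 = 91.23 kJ/min.
Since 91.23 > R, including sea urchins increases the long-run rate.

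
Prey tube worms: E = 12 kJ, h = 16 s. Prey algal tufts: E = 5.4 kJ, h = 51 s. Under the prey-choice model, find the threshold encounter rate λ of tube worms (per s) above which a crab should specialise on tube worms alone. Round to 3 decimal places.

0.010 per s

The zero-one rule: include algal tufts iff E₂/h₂ > λE₁/(1+λh₁). Equality gives the switch point.
λE₁h₂ = E₂ + λE₂h₁ ⇒ λ = E₂/(E₁h₂ − E₂h₁) = 5.4/(612 − 86.4) = 0.01027 per s.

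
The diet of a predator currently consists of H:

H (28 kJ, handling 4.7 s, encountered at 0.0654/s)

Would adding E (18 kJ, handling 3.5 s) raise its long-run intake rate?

Intake rate on the current diet: R = (0.0654×28) / (1 + 0.0654×4.7) = 1.831/1.307 = 1.401 kJ/s.
Profitability of E: 18/3.5 = 5.143 kJ/s.
Since 5.143 > R, including E increases the long-run rate.

Yes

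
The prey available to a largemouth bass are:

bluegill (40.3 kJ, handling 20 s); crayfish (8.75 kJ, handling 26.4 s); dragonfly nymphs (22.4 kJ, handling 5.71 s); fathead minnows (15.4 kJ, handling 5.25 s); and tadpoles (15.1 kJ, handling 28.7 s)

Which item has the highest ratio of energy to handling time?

In descending order of E/h:
dragonfly nymphs: 22.4/5.71 = 3.92 kJ/s
fathead minnows: 15.4/5.25 = 2.93 kJ/s
bluegill: 40.3/20 = 2.01 kJ/s
tadpoles: 15.1/28.7 = 0.526 kJ/s
crayfish: 8.75/26.4 = 0.331 kJ/s

dragonfly nymphs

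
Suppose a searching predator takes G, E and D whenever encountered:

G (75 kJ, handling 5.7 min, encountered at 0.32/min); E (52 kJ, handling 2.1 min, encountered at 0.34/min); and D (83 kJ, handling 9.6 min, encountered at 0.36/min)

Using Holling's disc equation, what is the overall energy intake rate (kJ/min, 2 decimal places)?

10.23 kJ/min

R = (0.32×75 + 0.34×52 + 0.36×83) / (1 + 0.32×5.7 + 0.34×2.1 + 0.36×9.6) = 71.56/6.994 = 10.23 kJ/min.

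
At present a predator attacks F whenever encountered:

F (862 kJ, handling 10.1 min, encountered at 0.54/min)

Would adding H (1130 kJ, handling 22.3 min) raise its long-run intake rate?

On F alone, R = ΣλE/(1+Σλh) = 465.5/6.454 = 72.12 kJ/min.
H: E/h = 1130/22.3 = 50.67 kJ/min.
50.67 < 72.12, so adding H would lower the average — exclude it.

No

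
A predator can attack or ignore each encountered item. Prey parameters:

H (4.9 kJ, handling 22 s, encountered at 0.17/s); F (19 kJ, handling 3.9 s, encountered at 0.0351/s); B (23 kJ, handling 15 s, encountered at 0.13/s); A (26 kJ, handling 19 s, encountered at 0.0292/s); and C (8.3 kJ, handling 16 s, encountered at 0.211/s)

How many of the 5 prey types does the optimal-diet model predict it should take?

3

Rank by E/h (kJ/s): F 4.87, B 1.53, A 1.37, C 0.519, H 0.223. Include each in turn until the next type's E/h falls below the running intake rate.
Rate on top 1: 0.5866. B: 1.53 > 0.5866 → include.
Rate on top 2: 1.185. A: 1.37 > 1.185 → include.
Rate on top 3: 1.213. C: 0.519 < 1.213 → exclude; stop.
Optimal diet: F, B, A — 3 of 5 types.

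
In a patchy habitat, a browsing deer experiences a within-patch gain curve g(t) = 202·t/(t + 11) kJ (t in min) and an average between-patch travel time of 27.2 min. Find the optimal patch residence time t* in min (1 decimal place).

By the marginal value theorem, leave when the instantaneous gain rate g'(t) equals the habitat-wide average g(t)/(T + t).
g'(t) = 202·11/(t + 11)². Setting 202·11/(t+11)² = 202t/[(t+11)(27.2+t)] gives 11(27.2+t) = t(t+11), so t² = 11×27.2 = 299.2.
t* = √299.2 = 17.3 min.

17.3 min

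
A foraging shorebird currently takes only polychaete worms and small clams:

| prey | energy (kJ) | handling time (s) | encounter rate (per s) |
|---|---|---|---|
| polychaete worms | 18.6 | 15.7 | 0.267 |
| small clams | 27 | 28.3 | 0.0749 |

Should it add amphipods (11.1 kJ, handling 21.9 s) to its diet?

No

On polychaete worms and small clams alone, R = ΣλE/(1+Σλh) = 6.989/7.312 = 0.9558 kJ/s.
amphipods: E/h = 11.1/21.9 = 0.5068 kJ/s.
Since 0.5068 < R, time spent handling amphipods is better spent searching.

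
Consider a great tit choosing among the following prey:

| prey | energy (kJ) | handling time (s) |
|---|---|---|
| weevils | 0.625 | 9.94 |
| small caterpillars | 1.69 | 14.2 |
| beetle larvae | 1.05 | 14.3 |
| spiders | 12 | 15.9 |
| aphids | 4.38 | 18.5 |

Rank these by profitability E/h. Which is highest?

spiders

In descending order of E/h:
spiders: 12/15.9 = 0.755 kJ/s
aphids: 4.38/18.5 = 0.237 kJ/s
small caterpillars: 1.69/14.2 = 0.119 kJ/s
beetle larvae: 1.05/14.3 = 0.0734 kJ/s
weevils: 0.625/9.94 = 0.0629 kJ/s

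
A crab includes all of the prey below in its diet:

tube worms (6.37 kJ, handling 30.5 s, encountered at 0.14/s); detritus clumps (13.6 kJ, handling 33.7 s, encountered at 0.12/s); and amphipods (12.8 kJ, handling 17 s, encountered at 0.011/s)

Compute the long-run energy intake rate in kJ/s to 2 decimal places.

0.28 kJ/s

R = Σλ_iE_i / (1 + Σλ_ih_i)
Numerator: 0.14×6.37 + 0.12×13.6 + 0.011×12.8 = 2.665
Denominator: 1 + 0.14×30.5 + 0.12×33.7 + 0.011×17 = 9.501
R = 2.665/9.501 = 0.2805 kJ/s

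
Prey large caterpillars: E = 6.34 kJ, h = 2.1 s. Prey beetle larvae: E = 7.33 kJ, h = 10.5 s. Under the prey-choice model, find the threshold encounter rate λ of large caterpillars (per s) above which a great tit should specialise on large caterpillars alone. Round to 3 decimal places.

0.143 per s

The zero-one rule: include beetle larvae iff E₂/h₂ > λE₁/(1+λh₁). Equality gives the switch point.
λE₁h₂ = E₂ + λE₂h₁ ⇒ λ = E₂/(E₁h₂ − E₂h₁) = 7.33/(66.57 − 15.39) = 0.1432 per s.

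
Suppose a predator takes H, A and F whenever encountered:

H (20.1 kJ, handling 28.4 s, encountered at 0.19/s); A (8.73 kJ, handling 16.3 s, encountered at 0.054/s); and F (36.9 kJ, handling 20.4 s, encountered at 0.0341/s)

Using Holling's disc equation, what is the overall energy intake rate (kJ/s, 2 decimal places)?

0.70 kJ/s

R = Σλ_iE_i / (1 + Σλ_ih_i)
Numerator: 0.19×20.1 + 0.054×8.73 + 0.0341×36.9 = 5.549
Denominator: 1 + 0.19×28.4 + 0.054×16.3 + 0.0341×20.4 = 7.972
R = 5.549/7.972 = 0.696 kJ/s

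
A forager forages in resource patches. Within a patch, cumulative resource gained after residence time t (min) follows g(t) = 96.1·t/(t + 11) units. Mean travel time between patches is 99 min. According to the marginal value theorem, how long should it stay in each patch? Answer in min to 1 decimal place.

Maximise g(t)/(T+t): set derivative to zero → g'(t)(T+t) = g(t).
g'(t) = 96.1·11/(t + 11)². Setting 96.1·11/(t+11)² = 96.1t/[(t+11)(99+t)] gives 11(99+t) = t(t+11), so t² = 11×99 = 1089.
t* = √1089 = 33 min.

33.0 min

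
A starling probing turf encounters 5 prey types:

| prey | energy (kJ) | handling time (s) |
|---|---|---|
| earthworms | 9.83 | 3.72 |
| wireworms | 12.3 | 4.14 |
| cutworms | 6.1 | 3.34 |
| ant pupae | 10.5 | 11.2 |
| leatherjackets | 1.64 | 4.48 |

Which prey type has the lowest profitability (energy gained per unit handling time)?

In descending order of E/h:
wireworms: 12.3/4.14 = 2.97 kJ/s
earthworms: 9.83/3.72 = 2.64 kJ/s
cutworms: 6.1/3.34 = 1.83 kJ/s
ant pupae: 10.5/11.2 = 0.938 kJ/s
leatherjackets: 1.64/4.48 = 0.366 kJ/s

leatherjackets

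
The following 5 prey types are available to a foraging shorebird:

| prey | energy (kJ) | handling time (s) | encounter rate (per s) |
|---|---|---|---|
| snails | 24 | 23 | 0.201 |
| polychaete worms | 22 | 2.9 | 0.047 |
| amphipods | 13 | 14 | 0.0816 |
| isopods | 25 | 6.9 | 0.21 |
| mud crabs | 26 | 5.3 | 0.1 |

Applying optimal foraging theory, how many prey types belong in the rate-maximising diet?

Profitabilities (E/h, kJ/s): polychaete worms 7.59, mud crabs 4.91, isopods 3.62, snails 1.04, amphipods 0.929. Add prey in this order while the next type's profitability exceeds the intake rate on those already taken.
Rate on top 1: 0.91. mud crabs: 4.91 > 0.91 → include.
Rate on top 2: 2.181. isopods: 3.62 > 2.181 → include.
Rate on top 3: 2.852. snails: 1.04 < 2.852 → exclude; stop.
Optimal diet: polychaete worms, mud crabs, isopods — 3 of 5 types.

3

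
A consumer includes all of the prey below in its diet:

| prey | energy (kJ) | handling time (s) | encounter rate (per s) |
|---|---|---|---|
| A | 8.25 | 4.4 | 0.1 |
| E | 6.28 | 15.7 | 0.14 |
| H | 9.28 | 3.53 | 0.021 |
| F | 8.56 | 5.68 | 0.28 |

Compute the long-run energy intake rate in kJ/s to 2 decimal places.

0.81 kJ/s

R = (0.1×8.25 + 0.14×6.28 + 0.021×9.28 + 0.28×8.56) / (1 + 0.1×4.4 + 0.14×15.7 + 0.021×3.53 + 0.28×5.68) = 4.296/5.303 = 0.8102 kJ/s.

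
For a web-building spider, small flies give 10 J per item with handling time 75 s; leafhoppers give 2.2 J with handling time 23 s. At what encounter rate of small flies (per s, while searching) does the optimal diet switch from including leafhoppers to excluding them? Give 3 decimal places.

0.034 per s

At the threshold, the rate on small flies alone equals the profitability of leafhoppers: λ·10/(1 + λ·75) = 2.2/23 = 0.09565.
Rearranging, λ(10 − 0.09565×75) = 0.09565, so λ = 0.09565/2.826 = 0.03385 per s.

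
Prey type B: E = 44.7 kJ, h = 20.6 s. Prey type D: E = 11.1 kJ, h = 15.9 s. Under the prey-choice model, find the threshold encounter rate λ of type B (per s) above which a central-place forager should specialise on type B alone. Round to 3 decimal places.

At the threshold, the rate on type B alone equals the profitability of type D: λ·44.7/(1 + λ·20.6) = 11.1/15.9 = 0.6981.
Rearranging, λ(44.7 − 0.6981×20.6) = 0.6981, so λ = 0.6981/30.32 = 0.02303 per s.

0.023 per s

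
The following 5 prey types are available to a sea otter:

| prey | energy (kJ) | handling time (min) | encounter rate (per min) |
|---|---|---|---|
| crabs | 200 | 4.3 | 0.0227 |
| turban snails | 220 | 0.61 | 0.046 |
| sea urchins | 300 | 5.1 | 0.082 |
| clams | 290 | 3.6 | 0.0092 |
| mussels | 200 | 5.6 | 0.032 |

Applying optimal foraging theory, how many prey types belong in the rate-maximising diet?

5

Rank by E/h (kJ/min): turban snails 361, clams 80.6, sea urchins 58.8, crabs 46.5, mussels 35.7. Include each in turn until the next type's E/h falls below the running intake rate.
Rate on top 1: 9.844. clams: 80.6 > 9.844 → include.
Rate on top 2: 12.05. sea urchins: 58.8 > 12.05 → include.
Rate on top 3: 25.27. crabs: 46.5 > 25.27 → include.
Rate on top 4: 26.59. mussels: 35.7 > 26.59 → include.
Optimal diet: turban snails, clams, sea urchins, crabs, mussels — 5 of 5 types.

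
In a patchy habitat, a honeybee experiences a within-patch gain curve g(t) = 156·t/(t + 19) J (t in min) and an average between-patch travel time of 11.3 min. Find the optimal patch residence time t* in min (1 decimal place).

Maximise g(t)/(T+t): set derivative to zero → g'(t)(T+t) = g(t).
g'(t) = 156·19/(t + 19)². Setting 156·19/(t+19)² = 156t/[(t+19)(11.3+t)] gives 19(11.3+t) = t(t+19), so t² = 19×11.3 = 214.7.
t* = √214.7 = 14.65 min.

14.7 min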